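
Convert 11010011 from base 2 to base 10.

Sum of powers of 2 for each 1-bit:
2^0 + 2^1 + 2^4 + 2^6 + 2^7
= 1 + 2 + 16 + 64 + 128
= 211



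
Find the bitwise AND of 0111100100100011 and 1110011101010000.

AND: 1 only when both bits are 1
  0111100100100011
& 1110011101010000
------------------
  0110000100000000
Decimal: 31011 & 59216 = 24832



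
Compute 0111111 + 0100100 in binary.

Add column by column from the right: bit + bit + carry-in; write the sum mod 2, carry 1 when the sum is 2 or 3.
carry:  1111000
        0111111
+       0100100
---------------
       01100011
(the carry out of the leftmost column, 0, becomes the leading bit)
Decimal check:
  0111111 = 32 + 16 + 8 + 4 + 2 + 1 = 63
  0100100 = 32 + 4 = 36
  63 + 36 = 99, and 01100011 = 64 + 32 + 2 + 1 = 99 ✓



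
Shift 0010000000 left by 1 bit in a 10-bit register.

Original: 0010000000 (decimal 128)
Shift left by 1 position
Append 1 zero on the right
Result: 0100000000 (decimal 256)
Equivalent: 128 << 1 = 128 × 2^1 = 256



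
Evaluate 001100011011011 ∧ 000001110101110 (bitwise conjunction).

AND: 1 only when both bits are 1
  001100011011011
& 000001110101110
-----------------
  000000010001010
Decimal: 6363 & 942 = 138



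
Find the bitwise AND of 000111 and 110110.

AND: 1 only when both bits are 1
  000111
& 110110
--------
  000110
Decimal: 7 & 54 = 6



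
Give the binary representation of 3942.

Using repeated division by 2:
3942 ÷ 2 = 1971 remainder 0
1971 ÷ 2 = 985 remainder 1
985 ÷ 2 = 492 remainder 1
492 ÷ 2 = 246 remainder 0
246 ÷ 2 = 123 remainder 0
123 ÷ 2 = 61 remainder 1
61 ÷ 2 = 30 remainder 1
30 ÷ 2 = 15 remainder 0
15 ÷ 2 = 7 remainder 1
7 ÷ 2 = 3 remainder 1
3 ÷ 2 = 1 remainder 1
1 ÷ 2 = 0 remainder 1
Reading remainders bottom to top: 111101100110



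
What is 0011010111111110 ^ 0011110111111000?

XOR: 1 when bits differ
  0011010111111110
^ 0011110111111000
------------------
  0000100000000110
Decimal: 13822 ^ 15864 = 2054



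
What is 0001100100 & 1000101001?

AND: 1 only when both bits are 1
  0001100100
& 1000101001
------------
  0000100000
Decimal: 100 & 553 = 32



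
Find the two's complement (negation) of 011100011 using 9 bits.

Original: 011100011
Step 1 - Invert all bits: 100011100
Step 2 - Add 1: 100011101
Verification: 011100011 + 100011101 = 1000000000; discarding the end carry (carry out of the top bit) leaves the 9-bit value 000000000, as required for x + (-x)



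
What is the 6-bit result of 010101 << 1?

Original: 010101 (decimal 21)
Shift left by 1 position
Append 1 zero on the right
Result: 101010 (decimal 42)
Equivalent: 21 << 1 = 21 × 2^1 = 42



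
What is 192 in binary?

Using repeated division by 2:
192 ÷ 2 = 96 remainder 0
96 ÷ 2 = 48 remainder 0
48 ÷ 2 = 24 remainder 0
24 ÷ 2 = 12 remainder 0
12 ÷ 2 = 6 remainder 0
6 ÷ 2 = 3 remainder 0
3 ÷ 2 = 1 remainder 1
1 ÷ 2 = 0 remainder 1
Reading remainders bottom to top: 11000000



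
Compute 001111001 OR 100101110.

OR: 1 when either bit is 1
  001111001
| 100101110
-----------
  101111111
Decimal: 121 | 302 = 383



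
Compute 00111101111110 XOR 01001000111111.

XOR: 1 when bits differ
  00111101111110
^ 01001000111111
----------------
  01110101000001
Decimal: 3966 ^ 4671 = 7489



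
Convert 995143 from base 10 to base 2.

Using repeated division by 2:
995143 ÷ 2 = 497571 remainder 1
497571 ÷ 2 = 248785 remainder 1
248785 ÷ 2 = 124392 remainder 1
124392 ÷ 2 = 62196 remainder 0
62196 ÷ 2 = 31098 remainder 0
31098 ÷ 2 = 15549 remainder 0
15549 ÷ 2 = 7774 remainder 1
7774 ÷ 2 = 3887 remainder 0
3887 ÷ 2 = 1943 remainder 1
1943 ÷ 2 = 971 remainder 1
971 ÷ 2 = 485 remainder 1
485 ÷ 2 = 242 remainder 1
242 ÷ 2 = 121 remainder 0
121 ÷ 2 = 60 remainder 1
60 ÷ 2 = 30 remainder 0
30 ÷ 2 = 15 remainder 0
15 ÷ 2 = 7 remainder 1
7 ÷ 2 = 3 remainder 1
3 ÷ 2 = 1 remainder 1
1 ÷ 2 = 0 remainder 1
Reading remainders bottom to top: 11110010111101000111



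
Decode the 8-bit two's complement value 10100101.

Binary: 10100101
Sign bit: 1 (negative)
Invert: 01011010
Add 1:  01011011
Magnitude: 01011011 = 64 + 16 + 8 + 2 + 1 = 91
Value: -91



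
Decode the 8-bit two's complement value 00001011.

Binary: 00001011
Sign bit: 0 (non-negative)
Read directly as an unsigned value:
00001011 = 8 + 2 + 1 = 11
Value: 11



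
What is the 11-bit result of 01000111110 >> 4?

Original: 01000111110 (decimal 574)
Shift right by 4 positions
Drop the 4 low bits; fill with zeros on the left
Result: 00000100011 (decimal 35)
Equivalent: 574 >> 4 = 574 ÷ 2^4 = 35



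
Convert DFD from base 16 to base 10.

Expand by place value (powers of 16):
Digit values: D = 13, F = 15
DFD = 13 × 16^2 + 15 × 16^1 + 13 × 16^0
= 13 × 256 + 15 × 16 + 13 × 1
= 3328 + 240 + 13
= 3581



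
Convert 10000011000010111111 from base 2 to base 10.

Sum of powers of 2 for each 1-bit:
2^0 + 2^1 + 2^2 + 2^3 + 2^4 + 2^5 + 2^7 + 2^12 + 2^13 + 2^19
= 1 + 2 + 4 + 8 + 16 + 32 + 128 + 4096 + 8192 + 524288
= 536767



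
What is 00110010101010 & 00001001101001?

AND: 1 only when both bits are 1
  00110010101010
& 00001001101001
----------------
  00000000101000
Decimal: 3242 & 617 = 40



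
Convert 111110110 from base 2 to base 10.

Sum of powers of 2 for each 1-bit:
2^1 + 2^2 + 2^4 + 2^5 + 2^6 + 2^7 + 2^8
= 2 + 4 + 16 + 32 + 64 + 128 + 256
= 502



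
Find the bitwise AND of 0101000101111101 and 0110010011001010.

AND: 1 only when both bits are 1
  0101000101111101
& 0110010011001010
------------------
  0100000001001000
Decimal: 20861 & 25802 = 16456



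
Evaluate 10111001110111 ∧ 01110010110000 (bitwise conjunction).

AND: 1 only when both bits are 1
  10111001110111
& 01110010110000
----------------
  00110000110000
Decimal: 11895 & 7344 = 3120



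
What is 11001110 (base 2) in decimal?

Sum of powers of 2 for each 1-bit:
2^1 + 2^2 + 2^3 + 2^6 + 2^7
= 2 + 4 + 8 + 64 + 128
= 206



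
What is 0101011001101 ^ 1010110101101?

XOR: 1 when bits differ
  0101011001101
^ 1010110101101
---------------
  1111101100000
Decimal: 2765 ^ 5549 = 8032



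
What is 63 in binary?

Using repeated division by 2:
63 ÷ 2 = 31 remainder 1
31 ÷ 2 = 15 remainder 1
15 ÷ 2 = 7 remainder 1
7 ÷ 2 = 3 remainder 1
3 ÷ 2 = 1 remainder 1
1 ÷ 2 = 0 remainder 1
Reading remainders bottom to top: 111111



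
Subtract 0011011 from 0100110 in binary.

Method 1 - Direct subtraction (column by column from the right: bit − bit − borrow-in; if negative, add 2 and borrow 1 from the next column):
borrow: 0110110
        0100110
-       0011011
---------------
        0001011

Method 2 - Add two's complement:
Two's complement of 0011011: invert → 1100100, add 1 → 1100101
  0100110
+ 1100101
---------
 10001011  (end carry out of the top bit = 1)
Discarding the end carry: 0001011
Decimal check:
  0100110 = 32 + 4 + 2 = 38
  0011011 = 16 + 8 + 2 + 1 = 27
  38 - 27 = 11, and 0001011 = 8 + 2 + 1 = 11 ✓



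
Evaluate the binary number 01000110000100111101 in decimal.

Sum of powers of 2 for each 1-bit:
2^0 + 2^2 + 2^3 + 2^4 + 2^5 + 2^8 + 2^13 + 2^14 + 2^18
= 1 + 4 + 8 + 16 + 32 + 256 + 8192 + 16384 + 262144
= 287037



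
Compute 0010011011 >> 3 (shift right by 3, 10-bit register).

Original: 0010011011 (decimal 155)
Shift right by 3 positions
Drop the 3 low bits; fill with zeros on the left
Result: 0000010011 (decimal 19)
Equivalent: 155 >> 3 = 155 ÷ 2^3 = 19



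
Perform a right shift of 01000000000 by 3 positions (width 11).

Original: 01000000000 (decimal 512)
Shift right by 3 positions
Drop the 3 low bits; fill with zeros on the left
Result: 00001000000 (decimal 64)
Equivalent: 512 >> 3 = 512 ÷ 2^3 = 64



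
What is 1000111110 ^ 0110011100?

XOR: 1 when bits differ
  1000111110
^ 0110011100
------------
  1110100010
Decimal: 574 ^ 412 = 930



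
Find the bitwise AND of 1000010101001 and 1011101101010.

AND: 1 only when both bits are 1
  1000010101001
& 1011101101010
---------------
  1000000101000
Decimal: 4265 & 5994 = 4136



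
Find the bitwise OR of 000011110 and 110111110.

OR: 1 when either bit is 1
  000011110
| 110111110
-----------
  110111110
Decimal: 30 | 446 = 446



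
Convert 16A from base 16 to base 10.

Expand by place value (powers of 16):
Digit values: A = 10
16A = 1 × 16^2 + 6 × 16^1 + 10 × 16^0
= 1 × 256 + 6 × 16 + 10 × 1
= 256 + 96 + 10
= 362



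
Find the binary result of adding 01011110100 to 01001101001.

Add column by column from the right: bit + bit + carry-in; write the sum mod 2, carry 1 when the sum is 2 or 3.
carry:  10111000000
        01011110100
+       01001101001
-------------------
       010101011101
(the carry out of the leftmost column, 0, becomes the leading bit)
Decimal check:
  01011110100 = 512 + 128 + 64 + 32 + 16 + 4 = 756
  01001101001 = 512 + 64 + 32 + 8 + 1 = 617
  756 + 617 = 1373, and 010101011101 = 1024 + 256 + 64 + 16 + 8 + 4 + 1 = 1373 ✓



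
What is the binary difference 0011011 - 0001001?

Method 1 - Direct subtraction (column by column from the right: bit − bit − borrow-in; if negative, add 2 and borrow 1 from the next column):
borrow: 0000000
        0011011
-       0001001
---------------
        0010010

Method 2 - Add two's complement:
Two's complement of 0001001: invert → 1110110, add 1 → 1110111
  0011011
+ 1110111
---------
 10010010  (end carry out of the top bit = 1)
Discarding the end carry: 0010010
Decimal check:
  0011011 = 16 + 8 + 2 + 1 = 27
  0001001 = 8 + 1 = 9
  27 - 9 = 18, and 0010010 = 16 + 2 = 18 ✓



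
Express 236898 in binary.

Using repeated division by 2:
236898 ÷ 2 = 118449 remainder 0
118449 ÷ 2 = 59224 remainder 1
59224 ÷ 2 = 29612 remainder 0
29612 ÷ 2 = 14806 remainder 0
14806 ÷ 2 = 7403 remainder 0
7403 ÷ 2 = 3701 remainder 1
3701 ÷ 2 = 1850 remainder 1
1850 ÷ 2 = 925 remainder 0
925 ÷ 2 = 462 remainder 1
462 ÷ 2 = 231 remainder 0
231 ÷ 2 = 115 remainder 1
115 ÷ 2 = 57 remainder 1
57 ÷ 2 = 28 remainder 1
28 ÷ 2 = 14 remainder 0
14 ÷ 2 = 7 remainder 0
7 ÷ 2 = 3 remainder 1
3 ÷ 2 = 1 remainder 1
1 ÷ 2 = 0 remainder 1
Reading remainders bottom to top: 111001110101100010



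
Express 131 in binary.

Using repeated division by 2:
131 ÷ 2 = 65 remainder 1
65 ÷ 2 = 32 remainder 1
32 ÷ 2 = 16 remainder 0
16 ÷ 2 = 8 remainder 0
8 ÷ 2 = 4 remainder 0
4 ÷ 2 = 2 remainder 0
2 ÷ 2 = 1 remainder 0
1 ÷ 2 = 0 remainder 1
Reading remainders bottom to top: 10000011



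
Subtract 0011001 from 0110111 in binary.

Method 1 - Direct subtraction (column by column from the right: bit − bit − borrow-in; if negative, add 2 and borrow 1 from the next column):
borrow: 0110000
        0110111
-       0011001
---------------
        0011110

Method 2 - Add two's complement:
Two's complement of 0011001: invert → 1100110, add 1 → 1100111
  0110111
+ 1100111
---------
 10011110  (end carry out of the top bit = 1)
Discarding the end carry: 0011110
Decimal check:
  0110111 = 32 + 16 + 4 + 2 + 1 = 55
  0011001 = 16 + 8 + 1 = 25
  55 - 25 = 30, and 0011110 = 16 + 8 + 4 + 2 = 30 ✓



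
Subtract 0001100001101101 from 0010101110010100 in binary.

Method 1 - Direct subtraction (column by column from the right: bit − bit − borrow-in; if negative, add 2 and borrow 1 from the next column):
borrow: 0010000011011110
        0010101110010100
-       0001100001101101
------------------------
        0001001100100111

Method 2 - Add two's complement:
Two's complement of 0001100001101101: invert → 1110011110010010, add 1 → 1110011110010011
  0010101110010100
+ 1110011110010011
------------------
 10001001100100111  (end carry out of the top bit = 1)
Discarding the end carry: 0001001100100111
Decimal check:
  0010101110010100 = 8192 + 2048 + 512 + 256 + 128 + 16 + 4 = 11156
  0001100001101101 = 4096 + 2048 + 64 + 32 + 8 + 4 + 1 = 6253
  11156 - 6253 = 4903, and 0001001100100111 = 4096 + 512 + 256 + 32 + 4 + 2 + 1 = 4903 ✓



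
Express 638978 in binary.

Using repeated division by 2:
638978 ÷ 2 = 319489 remainder 0
319489 ÷ 2 = 159744 remainder 1
159744 ÷ 2 = 79872 remainder 0
79872 ÷ 2 = 39936 remainder 0
39936 ÷ 2 = 19968 remainder 0
19968 ÷ 2 = 9984 remainder 0
9984 ÷ 2 = 4992 remainder 0
4992 ÷ 2 = 2496 remainder 0
2496 ÷ 2 = 1248 remainder 0
1248 ÷ 2 = 624 remainder 0
624 ÷ 2 = 312 remainder 0
312 ÷ 2 = 156 remainder 0
156 ÷ 2 = 78 remainder 0
78 ÷ 2 = 39 remainder 0
39 ÷ 2 = 19 remainder 1
19 ÷ 2 = 9 remainder 1
9 ÷ 2 = 4 remainder 1
4 ÷ 2 = 2 remainder 0
2 ÷ 2 = 1 remainder 0
1 ÷ 2 = 0 remainder 1
Reading remainders bottom to top: 10011100000000000010



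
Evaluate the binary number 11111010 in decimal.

Sum of powers of 2 for each 1-bit:
2^1 + 2^3 + 2^4 + 2^5 + 2^6 + 2^7
= 2 + 8 + 16 + 32 + 64 + 128
= 250



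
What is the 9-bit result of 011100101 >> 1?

Original: 011100101 (decimal 229)
Shift right by 1 position
Drop the 1 low bit; fill with zero on the left
Result: 001110010 (decimal 114)
Equivalent: 229 >> 1 = 229 ÷ 2^1 = 114



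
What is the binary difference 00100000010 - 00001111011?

Method 1 - Direct subtraction (column by column from the right: bit − bit − borrow-in; if negative, add 2 and borrow 1 from the next column):
borrow: 00111111110
        00100000010
-       00001111011
-------------------
        00010000111

Method 2 - Add two's complement:
Two's complement of 00001111011: invert → 11110000100, add 1 → 11110000101
  00100000010
+ 11110000101
-------------
 100010000111  (end carry out of the top bit = 1)
Discarding the end carry: 00010000111
Decimal check:
  00100000010 = 256 + 2 = 258
  00001111011 = 64 + 32 + 16 + 8 + 2 + 1 = 123
  258 - 123 = 135, and 00010000111 = 128 + 4 + 2 + 1 = 135 ✓



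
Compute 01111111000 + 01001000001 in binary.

Add column by column from the right: bit + bit + carry-in; write the sum mod 2, carry 1 when the sum is 2 or 3.
carry:  11110000000
        01111111000
+       01001000001
-------------------
       011000111001
(the carry out of the leftmost column, 0, becomes the leading bit)
Decimal check:
  01111111000 = 512 + 256 + 128 + 64 + 32 + 16 + 8 = 1016
  01001000001 = 512 + 64 + 1 = 577
  1016 + 577 = 1593, and 011000111001 = 1024 + 512 + 32 + 16 + 8 + 1 = 1593 ✓



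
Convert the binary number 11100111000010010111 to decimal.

Sum of powers of 2 for each 1-bit:
2^0 + 2^1 + 2^2 + 2^4 + 2^7 + 2^12 + 2^13 + 2^14 + 2^17 + 2^18 + 2^19
= 1 + 2 + 4 + 16 + 128 + 4096 + 8192 + 16384 + 131072 + 262144 + 524288
= 946327



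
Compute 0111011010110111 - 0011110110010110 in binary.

Method 1 - Direct subtraction (column by column from the right: bit − bit − borrow-in; if negative, add 2 and borrow 1 from the next column):
borrow: 0111001000000000
        0111011010110111
-       0011110110010110
------------------------
        0011100100100001

Method 2 - Add two's complement:
Two's complement of 0011110110010110: invert → 1100001001101001, add 1 → 1100001001101010
  0111011010110111
+ 1100001001101010
------------------
 10011100100100001  (end carry out of the top bit = 1)
Discarding the end carry: 0011100100100001
Decimal check:
  0111011010110111 = 16384 + 8192 + 4096 + 1024 + 512 + 128 + 32 + 16 + 4 + 2 + 1 = 30391
  0011110110010110 = 8192 + 4096 + 2048 + 1024 + 256 + 128 + 16 + 4 + 2 = 15766
  30391 - 15766 = 14625, and 0011100100100001 = 8192 + 4096 + 2048 + 256 + 32 + 1 = 14625 ✓



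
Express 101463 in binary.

Using repeated division by 2:
101463 ÷ 2 = 50731 remainder 1
50731 ÷ 2 = 25365 remainder 1
25365 ÷ 2 = 12682 remainder 1
12682 ÷ 2 = 6341 remainder 0
6341 ÷ 2 = 3170 remainder 1
3170 ÷ 2 = 1585 remainder 0
1585 ÷ 2 = 792 remainder 1
792 ÷ 2 = 396 remainder 0
396 ÷ 2 = 198 remainder 0
198 ÷ 2 = 99 remainder 0
99 ÷ 2 = 49 remainder 1
49 ÷ 2 = 24 remainder 1
24 ÷ 2 = 12 remainder 0
12 ÷ 2 = 6 remainder 0
6 ÷ 2 = 3 remainder 0
3 ÷ 2 = 1 remainder 1
1 ÷ 2 = 0 remainder 1
Reading remainders bottom to top: 11000110001010111



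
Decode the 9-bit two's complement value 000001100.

Binary: 000001100
Sign bit: 0 (non-negative)
Read directly as an unsigned value:
000001100 = 8 + 4 = 12
Value: 12



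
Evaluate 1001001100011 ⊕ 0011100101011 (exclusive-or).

XOR: 1 when bits differ
  1001001100011
^ 0011100101011
---------------
  1010101001000
Decimal: 4707 ^ 1835 = 5448



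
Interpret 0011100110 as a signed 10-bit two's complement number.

Binary: 0011100110
Sign bit: 0 (non-negative)
Read directly as an unsigned value:
0011100110 = 128 + 64 + 32 + 4 + 2 = 230
Value: 230



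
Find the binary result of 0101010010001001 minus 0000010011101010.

Method 1 - Direct subtraction (column by column from the right: bit − bit − borrow-in; if negative, add 2 and borrow 1 from the next column):
borrow: 0001111111111100
        0101010010001001
-       0000010011101010
------------------------
        0100111110011111

Method 2 - Add two's complement:
Two's complement of 0000010011101010: invert → 1111101100010101, add 1 → 1111101100010110
  0101010010001001
+ 1111101100010110
------------------
 10100111110011111  (end carry out of the top bit = 1)
Discarding the end carry: 0100111110011111
Decimal check:
  0101010010001001 = 16384 + 4096 + 1024 + 128 + 8 + 1 = 21641
  0000010011101010 = 1024 + 128 + 64 + 32 + 8 + 2 = 1258
  21641 - 1258 = 20383, and 0100111110011111 = 16384 + 2048 + 1024 + 512 + 256 + 128 + 16 + 8 + 4 + 2 + 1 = 20383 ✓



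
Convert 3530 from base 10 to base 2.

Using repeated division by 2:
3530 ÷ 2 = 1765 remainder 0
1765 ÷ 2 = 882 remainder 1
882 ÷ 2 = 441 remainder 0
441 ÷ 2 = 220 remainder 1
220 ÷ 2 = 110 remainder 0
110 ÷ 2 = 55 remainder 0
55 ÷ 2 = 27 remainder 1
27 ÷ 2 = 13 remainder 1
13 ÷ 2 = 6 remainder 1
6 ÷ 2 = 3 remainder 0
3 ÷ 2 = 1 remainder 1
1 ÷ 2 = 0 remainder 1
Reading remainders bottom to top: 110111001010



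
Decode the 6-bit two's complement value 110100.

Binary: 110100
Sign bit: 1 (negative)
Invert: 001011
Add 1:  001100
Magnitude: 001100 = 8 + 4 = 12
Value: -12



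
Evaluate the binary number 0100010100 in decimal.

Sum of powers of 2 for each 1-bit:
2^2 + 2^4 + 2^8
= 4 + 16 + 256
= 276



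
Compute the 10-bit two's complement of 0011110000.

Original: 0011110000
Step 1 - Invert all bits: 1100001111
Step 2 - Add 1: 1100010000
Verification: 0011110000 + 1100010000 = 10000000000; discarding the end carry (carry out of the top bit) leaves the 10-bit value 0000000000, as required for x + (-x)



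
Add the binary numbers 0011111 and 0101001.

Add column by column from the right: bit + bit + carry-in; write the sum mod 2, carry 1 when the sum is 2 or 3.
carry:  1111110
        0011111
+       0101001
---------------
       01001000
(the carry out of the leftmost column, 0, becomes the leading bit)
Decimal check:
  0011111 = 16 + 8 + 4 + 2 + 1 = 31
  0101001 = 32 + 8 + 1 = 41
  31 + 41 = 72, and 01001000 = 64 + 8 = 72 ✓



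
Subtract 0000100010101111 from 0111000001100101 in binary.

Method 1 - Direct subtraction (column by column from the right: bit − bit − borrow-in; if negative, add 2 and borrow 1 from the next column):
borrow: 0001111101111100
        0111000001100101
-       0000100010101111
------------------------
        0110011110110110

Method 2 - Add two's complement:
Two's complement of 0000100010101111: invert → 1111011101010000, add 1 → 1111011101010001
  0111000001100101
+ 1111011101010001
------------------
 10110011110110110  (end carry out of the top bit = 1)
Discarding the end carry: 0110011110110110
Decimal check:
  0111000001100101 = 16384 + 8192 + 4096 + 64 + 32 + 4 + 1 = 28773
  0000100010101111 = 2048 + 128 + 32 + 8 + 4 + 2 + 1 = 2223
  28773 - 2223 = 26550, and 0110011110110110 = 16384 + 8192 + 1024 + 512 + 256 + 128 + 32 + 16 + 4 + 2 = 26550 ✓



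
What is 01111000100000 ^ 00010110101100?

XOR: 1 when bits differ
  01111000100000
^ 00010110101100
----------------
  01101110001100
Decimal: 7712 ^ 1452 = 7052



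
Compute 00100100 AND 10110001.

AND: 1 only when both bits are 1
  00100100
& 10110001
----------
  00100000
Decimal: 36 & 177 = 32



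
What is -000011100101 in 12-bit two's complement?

Original: 000011100101
Step 1 - Invert all bits: 111100011010
Step 2 - Add 1: 111100011011
Verification: 000011100101 + 111100011011 = 1000000000000; discarding the end carry (carry out of the top bit) leaves the 12-bit value 000000000000, as required for x + (-x)



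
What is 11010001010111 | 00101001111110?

OR: 1 when either bit is 1
  11010001010111
| 00101001111110
----------------
  11111001111111
Decimal: 13399 | 2686 = 15999



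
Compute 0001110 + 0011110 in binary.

Add column by column from the right: bit + bit + carry-in; write the sum mod 2, carry 1 when the sum is 2 or 3.
carry:  0111100
        0001110
+       0011110
---------------
       00101100
(the carry out of the leftmost column, 0, becomes the leading bit)
Decimal check:
  0001110 = 8 + 4 + 2 = 14
  0011110 = 16 + 8 + 4 + 2 = 30
  14 + 30 = 44, and 00101100 = 32 + 8 + 4 = 44 ✓



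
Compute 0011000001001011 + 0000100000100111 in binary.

Add column by column from the right: bit + bit + carry-in; write the sum mod 2, carry 1 when the sum is 2 or 3.
carry:  0000000000011110
        0011000001001011
+       0000100000100111
------------------------
       00011100001110010
(the carry out of the leftmost column, 0, becomes the leading bit)
Decimal check:
  0011000001001011 = 8192 + 4096 + 64 + 8 + 2 + 1 = 12363
  0000100000100111 = 2048 + 32 + 4 + 2 + 1 = 2087
  12363 + 2087 = 14450, and 00011100001110010 = 8192 + 4096 + 2048 + 64 + 32 + 16 + 2 = 14450 ✓



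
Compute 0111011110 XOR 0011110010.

XOR: 1 when bits differ
  0111011110
^ 0011110010
------------
  0100101100
Decimal: 478 ^ 242 = 300



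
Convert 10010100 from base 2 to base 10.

Sum of powers of 2 for each 1-bit:
2^2 + 2^4 + 2^7
= 4 + 16 + 128
= 148



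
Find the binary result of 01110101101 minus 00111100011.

Method 1 - Direct subtraction (column by column from the right: bit − bit − borrow-in; if negative, add 2 and borrow 1 from the next column):
borrow: 01110000100
        01110101101
-       00111100011
-------------------
        00111001010

Method 2 - Add two's complement:
Two's complement of 00111100011: invert → 11000011100, add 1 → 11000011101
  01110101101
+ 11000011101
-------------
 100111001010  (end carry out of the top bit = 1)
Discarding the end carry: 00111001010
Decimal check:
  01110101101 = 512 + 256 + 128 + 32 + 8 + 4 + 1 = 941
  00111100011 = 256 + 128 + 64 + 32 + 2 + 1 = 483
  941 - 483 = 458, and 00111001010 = 256 + 128 + 64 + 8 + 2 = 458 ✓



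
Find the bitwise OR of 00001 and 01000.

OR: 1 when either bit is 1
  00001
| 01000
-------
  01001
Decimal: 1 | 8 = 9



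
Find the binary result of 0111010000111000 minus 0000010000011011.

Method 1 - Direct subtraction (column by column from the right: bit − bit − borrow-in; if negative, add 2 and borrow 1 from the next column):
borrow: 0000000000111110
        0111010000111000
-       0000010000011011
------------------------
        0111000000011101

Method 2 - Add two's complement:
Two's complement of 0000010000011011: invert → 1111101111100100, add 1 → 1111101111100101
  0111010000111000
+ 1111101111100101
------------------
 10111000000011101  (end carry out of the top bit = 1)
Discarding the end carry: 0111000000011101
Decimal check:
  0111010000111000 = 16384 + 8192 + 4096 + 1024 + 32 + 16 + 8 = 29752
  0000010000011011 = 1024 + 16 + 8 + 2 + 1 = 1051
  29752 - 1051 = 28701, and 0111000000011101 = 16384 + 8192 + 4096 + 16 + 8 + 4 + 1 = 28701 ✓



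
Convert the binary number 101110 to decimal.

Sum of powers of 2 for each 1-bit:
2^1 + 2^2 + 2^3 + 2^5
= 2 + 4 + 8 + 32
= 46



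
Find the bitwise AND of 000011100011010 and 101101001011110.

AND: 1 only when both bits are 1
  000011100011010
& 101101001011110
-----------------
  000001000011010
Decimal: 1818 & 23134 = 538



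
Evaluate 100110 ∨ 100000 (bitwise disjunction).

OR: 1 when either bit is 1
  100110
| 100000
--------
  100110
Decimal: 38 | 32 = 38



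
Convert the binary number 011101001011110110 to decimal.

Sum of powers of 2 for each 1-bit:
2^1 + 2^2 + 2^4 + 2^5 + 2^6 + 2^7 + 2^9 + 2^12 + 2^14 + 2^15 + 2^16
= 2 + 4 + 16 + 32 + 64 + 128 + 512 + 4096 + 16384 + 32768 + 65536
= 119542



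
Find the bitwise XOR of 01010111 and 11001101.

XOR: 1 when bits differ
  01010111
^ 11001101
----------
  10011010
Decimal: 87 ^ 205 = 154



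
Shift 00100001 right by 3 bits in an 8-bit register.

Original: 00100001 (decimal 33)
Shift right by 3 positions
Drop the 3 low bits; fill with zeros on the left
Result: 00000100 (decimal 4)
Equivalent: 33 >> 3 = 33 ÷ 2^3 = 4



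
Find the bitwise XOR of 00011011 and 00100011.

XOR: 1 when bits differ
  00011011
^ 00100011
----------
  00111000
Decimal: 27 ^ 35 = 56



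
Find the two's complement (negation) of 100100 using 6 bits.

Original (sign bit 1, negative): 100100
Step 1 - Invert all bits: 011011
Step 2 - Add 1: 011100
Verification: 100100 + 011100 = 1000000; discarding the end carry (carry out of the top bit) leaves the 6-bit value 000000, as required for x + (-x)



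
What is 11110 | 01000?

OR: 1 when either bit is 1
  11110
| 01000
-------
  11110
Decimal: 30 | 8 = 30



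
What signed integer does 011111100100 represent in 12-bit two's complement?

Binary: 011111100100
Sign bit: 0 (non-negative)
Read directly as an unsigned value:
011111100100 = 1024 + 512 + 256 + 128 + 64 + 32 + 4 = 2020
Value: 2020



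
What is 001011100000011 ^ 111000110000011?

XOR: 1 when bits differ
  001011100000011
^ 111000110000011
-----------------
  110011010000000
Decimal: 5891 ^ 29059 = 26240



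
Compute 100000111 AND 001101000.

AND: 1 only when both bits are 1
  100000111
& 001101000
-----------
  000000000
Decimal: 263 & 104 = 0



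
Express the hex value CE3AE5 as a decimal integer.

Expand by place value (powers of 16):
Digit values: C = 12, E = 14, A = 10
CE3AE5 = 12 × 16^5 + 14 × 16^4 + 3 × 16^3 + 10 × 16^2 + 14 × 16^1 + 5 × 16^0
= 12 × 1048576 + 14 × 65536 + 3 × 4096 + 10 × 256 + 14 × 16 + 5 × 1
= 12582912 + 917504 + 12288 + 2560 + 224 + 5
= 13515493



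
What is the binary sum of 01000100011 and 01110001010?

Add column by column from the right: bit + bit + carry-in; write the sum mod 2, carry 1 when the sum is 2 or 3.
carry:  10000000100
        01000100011
+       01110001010
-------------------
       010110101101
(the carry out of the leftmost column, 0, becomes the leading bit)
Decimal check:
  01000100011 = 512 + 32 + 2 + 1 = 547
  01110001010 = 512 + 256 + 128 + 8 + 2 = 906
  547 + 906 = 1453, and 010110101101 = 1024 + 256 + 128 + 32 + 8 + 4 + 1 = 1453 ✓



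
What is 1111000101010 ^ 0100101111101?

XOR: 1 when bits differ
  1111000101010
^ 0100101111101
---------------
  1011101010111
Decimal: 7722 ^ 2429 = 5975



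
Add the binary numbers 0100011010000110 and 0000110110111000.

Add column by column from the right: bit + bit + carry-in; write the sum mod 2, carry 1 when the sum is 2 or 3.
carry:  0001111100000000
        0100011010000110
+       0000110110111000
------------------------
       00101010000111110
(the carry out of the leftmost column, 0, becomes the leading bit)
Decimal check:
  0100011010000110 = 16384 + 1024 + 512 + 128 + 4 + 2 = 18054
  0000110110111000 = 2048 + 1024 + 256 + 128 + 32 + 16 + 8 = 3512
  18054 + 3512 = 21566, and 00101010000111110 = 16384 + 4096 + 1024 + 32 + 16 + 8 + 4 + 2 = 21566 ✓



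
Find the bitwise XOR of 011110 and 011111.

XOR: 1 when bits differ
  011110
^ 011111
--------
  000001
Decimal: 30 ^ 31 = 1



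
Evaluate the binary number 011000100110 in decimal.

Sum of powers of 2 for each 1-bit:
2^1 + 2^2 + 2^5 + 2^9 + 2^10
= 2 + 4 + 32 + 512 + 1024
= 1574



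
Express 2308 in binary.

Using repeated division by 2:
2308 ÷ 2 = 1154 remainder 0
1154 ÷ 2 = 577 remainder 0
577 ÷ 2 = 288 remainder 1
288 ÷ 2 = 144 remainder 0
144 ÷ 2 = 72 remainder 0
72 ÷ 2 = 36 remainder 0
36 ÷ 2 = 18 remainder 0
18 ÷ 2 = 9 remainder 0
9 ÷ 2 = 4 remainder 1
4 ÷ 2 = 2 remainder 0
2 ÷ 2 = 1 remainder 0
1 ÷ 2 = 0 remainder 1
Reading remainders bottom to top: 100100000100



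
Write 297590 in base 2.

Using repeated division by 2:
297590 ÷ 2 = 148795 remainder 0
148795 ÷ 2 = 74397 remainder 1
74397 ÷ 2 = 37198 remainder 1
37198 ÷ 2 = 18599 remainder 0
18599 ÷ 2 = 9299 remainder 1
9299 ÷ 2 = 4649 remainder 1
4649 ÷ 2 = 2324 remainder 1
2324 ÷ 2 = 1162 remainder 0
1162 ÷ 2 = 581 remainder 0
581 ÷ 2 = 290 remainder 1
290 ÷ 2 = 145 remainder 0
145 ÷ 2 = 72 remainder 1
72 ÷ 2 = 36 remainder 0
36 ÷ 2 = 18 remainder 0
18 ÷ 2 = 9 remainder 0
9 ÷ 2 = 4 remainder 1
4 ÷ 2 = 2 remainder 0
2 ÷ 2 = 1 remainder 0
1 ÷ 2 = 0 remainder 1
Reading remainders bottom to top: 1001000101001110110



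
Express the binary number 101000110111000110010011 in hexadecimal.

Group into 4-bit nibbles from right:
  1010 = A
  0011 = 3
  0111 = 7
  0001 = 1
  1001 = 9
  0011 = 3
Result: A37193



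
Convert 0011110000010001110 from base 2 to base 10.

Sum of powers of 2 for each 1-bit:
2^1 + 2^2 + 2^3 + 2^7 + 2^13 + 2^14 + 2^15 + 2^16
= 2 + 4 + 8 + 128 + 8192 + 16384 + 32768 + 65536
= 123022



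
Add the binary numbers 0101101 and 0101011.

Add column by column from the right: bit + bit + carry-in; write the sum mod 2, carry 1 when the sum is 2 or 3.
carry:  1011110
        0101101
+       0101011
---------------
       01011000
(the carry out of the leftmost column, 0, becomes the leading bit)
Decimal check:
  0101101 = 32 + 8 + 4 + 1 = 45
  0101011 = 32 + 8 + 2 + 1 = 43
  45 + 43 = 88, and 01011000 = 64 + 16 + 8 = 88 ✓



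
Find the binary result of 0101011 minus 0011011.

Method 1 - Direct subtraction (column by column from the right: bit − bit − borrow-in; if negative, add 2 and borrow 1 from the next column):
borrow: 0100000
        0101011
-       0011011
---------------
        0010000

Method 2 - Add two's complement:
Two's complement of 0011011: invert → 1100100, add 1 → 1100101
  0101011
+ 1100101
---------
 10010000  (end carry out of the top bit = 1)
Discarding the end carry: 0010000
Decimal check:
  0101011 = 32 + 8 + 2 + 1 = 43
  0011011 = 16 + 8 + 2 + 1 = 27
  43 - 27 = 16, and 0010000 = 16 ✓



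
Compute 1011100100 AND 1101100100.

AND: 1 only when both bits are 1
  1011100100
& 1101100100
------------
  1001100100
Decimal: 740 & 868 = 612



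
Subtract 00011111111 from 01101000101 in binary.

Method 1 - Direct subtraction (column by column from the right: bit − bit − borrow-in; if negative, add 2 and borrow 1 from the next column):
borrow: 00111111100
        01101000101
-       00011111111
-------------------
        01001000110

Method 2 - Add two's complement:
Two's complement of 00011111111: invert → 11100000000, add 1 → 11100000001
  01101000101
+ 11100000001
-------------
 101001000110  (end carry out of the top bit = 1)
Discarding the end carry: 01001000110
Decimal check:
  01101000101 = 512 + 256 + 64 + 4 + 1 = 837
  00011111111 = 128 + 64 + 32 + 16 + 8 + 4 + 2 + 1 = 255
  837 - 255 = 582, and 01001000110 = 512 + 64 + 4 + 2 = 582 ✓



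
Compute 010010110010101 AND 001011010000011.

AND: 1 only when both bits are 1
  010010110010101
& 001011010000011
-----------------
  000010010000001
Decimal: 9621 & 5763 = 1153



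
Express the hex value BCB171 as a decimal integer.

Expand by place value (powers of 16):
Digit values: B = 11, C = 12
BCB171 = 11 × 16^5 + 12 × 16^4 + 11 × 16^3 + 1 × 16^2 + 7 × 16^1 + 1 × 16^0
= 11 × 1048576 + 12 × 65536 + 11 × 4096 + 1 × 256 + 7 × 16 + 1 × 1
= 11534336 + 786432 + 45056 + 256 + 112 + 1
= 12366193



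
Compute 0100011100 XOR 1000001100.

XOR: 1 when bits differ
  0100011100
^ 1000001100
------------
  1100010000
Decimal: 284 ^ 524 = 784



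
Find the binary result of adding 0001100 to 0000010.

Add column by column from the right: bit + bit + carry-in; write the sum mod 2, carry 1 when the sum is 2 or 3.
carry:  0000000
        0001100
+       0000010
---------------
       00001110
(the carry out of the leftmost column, 0, becomes the leading bit)
Decimal check:
  0001100 = 8 + 4 = 12
  0000010 = 2
  12 + 2 = 14, and 00001110 = 8 + 4 + 2 = 14 ✓



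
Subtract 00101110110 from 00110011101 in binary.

Method 1 - Direct subtraction (column by column from the right: bit − bit − borrow-in; if negative, add 2 and borrow 1 from the next column):
borrow: 00011001100
        00110011101
-       00101110110
-------------------
        00000100111

Method 2 - Add two's complement:
Two's complement of 00101110110: invert → 11010001001, add 1 → 11010001010
  00110011101
+ 11010001010
-------------
 100000100111  (end carry out of the top bit = 1)
Discarding the end carry: 00000100111
Decimal check:
  00110011101 = 256 + 128 + 16 + 8 + 4 + 1 = 413
  00101110110 = 256 + 64 + 32 + 16 + 4 + 2 = 374
  413 - 374 = 39, and 00000100111 = 32 + 4 + 2 + 1 = 39 ✓



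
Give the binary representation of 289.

Using repeated division by 2:
289 ÷ 2 = 144 remainder 1
144 ÷ 2 = 72 remainder 0
72 ÷ 2 = 36 remainder 0
36 ÷ 2 = 18 remainder 0
18 ÷ 2 = 9 remainder 0
9 ÷ 2 = 4 remainder 1
4 ÷ 2 = 2 remainder 0
2 ÷ 2 = 1 remainder 0
1 ÷ 2 = 0 remainder 1
Reading remainders bottom to top: 100100001



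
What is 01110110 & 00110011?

AND: 1 only when both bits are 1
  01110110
& 00110011
----------
  00110010
Decimal: 118 & 51 = 50



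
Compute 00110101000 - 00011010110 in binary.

Method 1 - Direct subtraction (column by column from the right: bit − bit − borrow-in; if negative, add 2 and borrow 1 from the next column):
borrow: 00110101100
        00110101000
-       00011010110
-------------------
        00011010010

Method 2 - Add two's complement:
Two's complement of 00011010110: invert → 11100101001, add 1 → 11100101010
  00110101000
+ 11100101010
-------------
 100011010010  (end carry out of the top bit = 1)
Discarding the end carry: 00011010010
Decimal check:
  00110101000 = 256 + 128 + 32 + 8 = 424
  00011010110 = 128 + 64 + 16 + 4 + 2 = 214
  424 - 214 = 210, and 00011010010 = 128 + 64 + 16 + 2 = 210 ✓



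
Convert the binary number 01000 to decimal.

Sum of powers of 2 for each 1-bit:
2^3
= 8
= 8



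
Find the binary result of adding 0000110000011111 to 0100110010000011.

Add column by column from the right: bit + bit + carry-in; write the sum mod 2, carry 1 when the sum is 2 or 3.
carry:  0001100000111110
        0000110000011111
+       0100110010000011
------------------------
       00101100010100010
(the carry out of the leftmost column, 0, becomes the leading bit)
Decimal check:
  0000110000011111 = 2048 + 1024 + 16 + 8 + 4 + 2 + 1 = 3103
  0100110010000011 = 16384 + 2048 + 1024 + 128 + 2 + 1 = 19587
  3103 + 19587 = 22690, and 00101100010100010 = 16384 + 4096 + 2048 + 128 + 32 + 2 = 22690 ✓



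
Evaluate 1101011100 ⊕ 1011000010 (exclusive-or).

XOR: 1 when bits differ
  1101011100
^ 1011000010
------------
  0110011110
Decimal: 860 ^ 706 = 414



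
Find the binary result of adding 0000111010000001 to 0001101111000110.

Add column by column from the right: bit + bit + carry-in; write the sum mod 2, carry 1 when the sum is 2 or 3.
carry:  0011111100000000
        0000111010000001
+       0001101111000110
------------------------
       00010101001000111
(the carry out of the leftmost column, 0, becomes the leading bit)
Decimal check:
  0000111010000001 = 2048 + 1024 + 512 + 128 + 1 = 3713
  0001101111000110 = 4096 + 2048 + 512 + 256 + 128 + 64 + 4 + 2 = 7110
  3713 + 7110 = 10823, and 00010101001000111 = 8192 + 2048 + 512 + 64 + 4 + 2 + 1 = 10823 ✓



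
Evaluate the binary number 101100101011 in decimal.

Sum of powers of 2 for each 1-bit:
2^0 + 2^1 + 2^3 + 2^5 + 2^8 + 2^9 + 2^11
= 1 + 2 + 8 + 32 + 256 + 512 + 2048
= 2859



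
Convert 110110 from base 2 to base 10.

Sum of powers of 2 for each 1-bit:
2^1 + 2^2 + 2^4 + 2^5
= 2 + 4 + 16 + 32
= 54



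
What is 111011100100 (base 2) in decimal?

Sum of powers of 2 for each 1-bit:
2^2 + 2^5 + 2^6 + 2^7 + 2^9 + 2^10 + 2^11
= 4 + 32 + 64 + 128 + 512 + 1024 + 2048
= 3812



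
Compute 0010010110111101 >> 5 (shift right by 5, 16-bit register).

Original: 0010010110111101 (decimal 9661)
Shift right by 5 positions
Drop the 5 low bits; fill with zeros on the left
Result: 0000000100101101 (decimal 301)
Equivalent: 9661 >> 5 = 9661 ÷ 2^5 = 301



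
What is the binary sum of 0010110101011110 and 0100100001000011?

Add column by column from the right: bit + bit + carry-in; write the sum mod 2, carry 1 when the sum is 2 or 3.
carry:  0001000010111100
        0010110101011110
+       0100100001000011
------------------------
       00111010110100001
(the carry out of the leftmost column, 0, becomes the leading bit)
Decimal check:
  0010110101011110 = 8192 + 2048 + 1024 + 256 + 64 + 16 + 8 + 4 + 2 = 11614
  0100100001000011 = 16384 + 2048 + 64 + 2 + 1 = 18499
  11614 + 18499 = 30113, and 00111010110100001 = 16384 + 8192 + 4096 + 1024 + 256 + 128 + 32 + 1 = 30113 ✓



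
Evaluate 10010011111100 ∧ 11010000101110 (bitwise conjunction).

AND: 1 only when both bits are 1
  10010011111100
& 11010000101110
----------------
  10010000101100
Decimal: 9468 & 13358 = 9260



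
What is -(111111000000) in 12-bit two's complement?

Original (sign bit 1, negative): 111111000000
Step 1 - Invert all bits: 000000111111
Step 2 - Add 1: 000001000000
Verification: 111111000000 + 000001000000 = 1000000000000; discarding the end carry (carry out of the top bit) leaves the 12-bit value 000000000000, as required for x + (-x)



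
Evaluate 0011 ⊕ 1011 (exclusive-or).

XOR: 1 when bits differ
  0011
^ 1011
------
  1000
Decimal: 3 ^ 11 = 8



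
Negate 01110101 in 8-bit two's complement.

Original: 01110101
Step 1 - Invert all bits: 10001010
Step 2 - Add 1: 10001011
Verification: 01110101 + 10001011 = 100000000; discarding the end carry (carry out of the top bit) leaves the 8-bit value 00000000, as required for x + (-x)



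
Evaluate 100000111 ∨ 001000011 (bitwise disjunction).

OR: 1 when either bit is 1
  100000111
| 001000011
-----------
  101000111
Decimal: 263 | 67 = 327



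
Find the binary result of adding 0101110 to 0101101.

Add column by column from the right: bit + bit + carry-in; write the sum mod 2, carry 1 when the sum is 2 or 3.
carry:  1011000
        0101110
+       0101101
---------------
       01011011
(the carry out of the leftmost column, 0, becomes the leading bit)
Decimal check:
  0101110 = 32 + 8 + 4 + 2 = 46
  0101101 = 32 + 8 + 4 + 1 = 45
  46 + 45 = 91, and 01011011 = 64 + 16 + 8 + 2 + 1 = 91 ✓



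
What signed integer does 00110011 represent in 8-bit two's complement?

Binary: 00110011
Sign bit: 0 (non-negative)
Read directly as an unsigned value:
00110011 = 32 + 16 + 2 + 1 = 51
Value: 51



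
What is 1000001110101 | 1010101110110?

OR: 1 when either bit is 1
  1000001110101
| 1010101110110
---------------
  1010101110111
Decimal: 4213 | 5494 = 5495



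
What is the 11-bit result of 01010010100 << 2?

Original: 01010010100 (decimal 660)
Shift left by 2 positions
Append 2 zeros on the right and drop the 2 high bits that overflow the 11-bit width
Result: 01001010000 (decimal 592)
Equivalent: 660 << 2 = 660 × 2^2 = 2640, truncated to 11 bits = 592



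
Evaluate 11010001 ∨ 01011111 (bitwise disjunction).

OR: 1 when either bit is 1
  11010001
| 01011111
----------
  11011111
Decimal: 209 | 95 = 223



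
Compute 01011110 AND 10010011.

AND: 1 only when both bits are 1
  01011110
& 10010011
----------
  00010010
Decimal: 94 & 147 = 18



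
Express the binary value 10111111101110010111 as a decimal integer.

Sum of powers of 2 for each 1-bit:
2^0 + 2^1 + 2^2 + 2^4 + 2^7 + 2^8 + 2^9 + 2^11 + 2^12 + 2^13 + 2^14 + 2^15 + 2^16 + 2^17 + 2^19
= 1 + 2 + 4 + 16 + 128 + 256 + 512 + 2048 + 4096 + 8192 + 16384 + 32768 + 65536 + 131072 + 524288
= 785303

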